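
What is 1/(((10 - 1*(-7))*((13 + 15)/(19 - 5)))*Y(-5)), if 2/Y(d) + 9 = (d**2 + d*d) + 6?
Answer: 47/68 ≈ 0.69118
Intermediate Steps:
Y(d) = 2/(-3 + 2*d**2) (Y(d) = 2/(-9 + ((d**2 + d*d) + 6)) = 2/(-9 + ((d**2 + d**2) + 6)) = 2/(-9 + (2*d**2 + 6)) = 2/(-9 + (6 + 2*d**2)) = 2/(-3 + 2*d**2))
1/(((10 - 1*(-7))*((13 + 15)/(19 - 5)))*Y(-5)) = 1/(((10 - 1*(-7))*((13 + 15)/(19 - 5)))*(2/(-3 + 2*(-5)**2))) = 1/(((10 + 7)*(28/14))*(2/(-3 + 2*25))) = 1/((17*(28*(1/14)))*(2/(-3 + 50))) = 1/((17*2)*(2/47)) = 1/(34*(2*(1/47))) = 1/(34*(2/47)) = 1/(68/47) = 47/68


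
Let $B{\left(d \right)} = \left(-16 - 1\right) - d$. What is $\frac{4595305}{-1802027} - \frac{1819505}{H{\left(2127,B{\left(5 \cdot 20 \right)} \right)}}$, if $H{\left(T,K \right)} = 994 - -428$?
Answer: $- \frac{3285331660345}{2562482394} \approx -1282.1$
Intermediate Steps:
$B{\left(d \right)} = -17 - d$ ($B{\left(d \right)} = \left(-16 - 1\right) - d = -17 - d$)
$H{\left(T,K \right)} = 1422$ ($H{\left(T,K \right)} = 994 + 428 = 1422$)
$\frac{4595305}{-1802027} - \frac{1819505}{H{\left(2127,B{\left(5 \cdot 20 \right)} \right)}} = \frac{4595305}{-1802027} - \frac{1819505}{1422} = 4595305 \left(- \frac{1}{1802027}\right) - \frac{1819505}{1422} = - \frac{4595305}{1802027} - \frac{1819505}{1422} = - \frac{3285331660345}{2562482394}$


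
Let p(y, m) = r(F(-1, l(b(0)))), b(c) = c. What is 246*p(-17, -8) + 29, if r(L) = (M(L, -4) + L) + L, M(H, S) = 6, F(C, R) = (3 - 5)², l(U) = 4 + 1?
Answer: 3473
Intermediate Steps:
l(U) = 5
F(C, R) = 4 (F(C, R) = (-2)² = 4)
r(L) = 6 + 2*L (r(L) = (6 + L) + L = 6 + 2*L)
p(y, m) = 14 (p(y, m) = 6 + 2*4 = 6 + 8 = 14)
246*p(-17, -8) + 29 = 246*14 + 29 = 3444 + 29 = 3473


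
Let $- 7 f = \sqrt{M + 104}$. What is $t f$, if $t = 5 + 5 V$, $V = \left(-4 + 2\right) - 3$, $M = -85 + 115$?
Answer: $\frac{20 \sqrt{134}}{7} \approx 33.074$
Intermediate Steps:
$M = 30$
$V = -5$ ($V = -2 - 3 = -5$)
$f = - \frac{\sqrt{134}}{7}$ ($f = - \frac{\sqrt{30 + 104}}{7} = - \frac{\sqrt{134}}{7} \approx -1.6537$)
$t = -20$ ($t = 5 + 5 \left(-5\right) = 5 - 25 = -20$)
$t f = - 20 \left(- \frac{\sqrt{134}}{7}\right) = \frac{20 \sqrt{134}}{7}$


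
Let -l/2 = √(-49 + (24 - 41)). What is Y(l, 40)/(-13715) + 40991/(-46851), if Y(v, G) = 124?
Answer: -568001089/642561465 ≈ -0.88396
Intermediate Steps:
l = -2*I*√66 (l = -2*√(-49 + (24 - 41)) = -2*√(-49 - 17) = -2*I*√66 ≈ -16.248*I)
Y(l, 40)/(-13715) + 40991/(-46851) = 124/(-13715) + 40991/(-46851) = 124*(-1/13715) + 40991*(-1/46851) = -124/13715 - 40991/46851 = -568001089/642561465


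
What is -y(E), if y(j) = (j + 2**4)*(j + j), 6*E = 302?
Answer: -60098/9 ≈ -6677.6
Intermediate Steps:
E = 151/3 (E = (1/6)*302 = 151/3 ≈ 50.333)
y(j) = 2*j*(16 + j) (y(j) = (j + 16)*(2*j) = (16 + j)*(2*j) = 2*j*(16 + j))
-y(E) = -2*151*(16 + 151/3)/3 = -2*151*199/(3*3) = -1*60098/9 = -60098/9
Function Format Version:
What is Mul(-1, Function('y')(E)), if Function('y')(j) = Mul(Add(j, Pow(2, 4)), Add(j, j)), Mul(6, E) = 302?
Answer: Rational(-60098, 9) ≈ -6677.6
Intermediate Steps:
E = Rational(151, 3) (E = Mul(Rational(1, 6), 302) = Rational(151, 3) ≈ 50.333)
Function('y')(j) = Mul(2, j, Add(16, j)) (Function('y')(j) = Mul(Add(j, 16), Mul(2, j)) = Mul(Add(16, j), Mul(2, j)) = Mul(2, j, Add(16, j)))
Mul(-1, Function('y')(E)) = Mul(-1, Mul(2, Rational(151, 3), Add(16, Rational(151, 3)))) = Mul(-1, Mul(2, Rational(151, 3), Rational(199, 3))) = Mul(-1, Rational(60098, 9)) = Rational(-60098, 9)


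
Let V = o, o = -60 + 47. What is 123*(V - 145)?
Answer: -19434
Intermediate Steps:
o = -13
V = -13
123*(V - 145) = 123*(-13 - 145) = 123*(-158) = -19434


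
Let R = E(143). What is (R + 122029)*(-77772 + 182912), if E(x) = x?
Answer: 12845164080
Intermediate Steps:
R = 143
(R + 122029)*(-77772 + 182912) = (143 + 122029)*(-77772 + 182912) = 122172*105140 = 12845164080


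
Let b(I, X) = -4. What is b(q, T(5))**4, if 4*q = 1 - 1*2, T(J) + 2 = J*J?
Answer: 256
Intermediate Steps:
T(J) = -2 + J**2 (T(J) = -2 + J*J = -2 + J**2)
q = -1/4 (q = (1 - 1*2)/4 = (1 - 2)/4 = (1/4)*(-1) = -1/4 ≈ -0.25000)
b(q, T(5))**4 = (-4)**4 = 256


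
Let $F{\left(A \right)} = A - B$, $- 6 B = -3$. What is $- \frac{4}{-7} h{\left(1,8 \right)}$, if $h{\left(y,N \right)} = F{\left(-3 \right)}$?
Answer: $-2$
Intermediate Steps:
$B = \frac{1}{2}$ ($B = \left(- \frac{1}{6}\right) \left(-3\right) = \frac{1}{2} \approx 0.5$)
$F{\left(A \right)} = - \frac{1}{2} + A$ ($F{\left(A \right)} = A - \frac{1}{2} = - \frac{1}{2} + A$)
$h{\left(y,N \right)} = - \frac{7}{2}$ ($h{\left(y,N \right)} = - \frac{1}{2} - 3 = - \frac{7}{2}$)
$- \frac{4}{-7} h{\left(1,8 \right)} = - \frac{4}{-7} \left(- \frac{7}{2}\right) = \left(-4\right) \left(- \frac{1}{7}\right) \left(- \frac{7}{2}\right) = \frac{4}{7} \left(- \frac{7}{2}\right) = -2$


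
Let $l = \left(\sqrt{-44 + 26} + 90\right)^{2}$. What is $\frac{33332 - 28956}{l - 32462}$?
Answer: $- \frac{1333586}{7437095} - \frac{29538 i \sqrt{2}}{7437095} \approx -0.17932 - 0.0056169 i$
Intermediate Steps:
$l = \left(90 + 3 i \sqrt{2}\right)^{2}$ ($l = \left(\sqrt{-18} + 90\right)^{2} = \left(3 i \sqrt{2} + 90\right)^{2} = \left(90 + 3 i \sqrt{2}\right)^{2} \approx 8082.0 + 763.68 i$)
$\frac{33332 - 28956}{l - 32462} = \frac{33332 - 28956}{\left(8082 + 540 i \sqrt{2}\right) - 32462} = \frac{4376}{-24380 + 540 i \sqrt{2}}$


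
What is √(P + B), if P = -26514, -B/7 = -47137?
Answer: √303445 ≈ 550.86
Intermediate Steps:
B = 329959 (B = -7*(-47137) = 329959)
√(P + B) = √(-26514 + 329959) = √303445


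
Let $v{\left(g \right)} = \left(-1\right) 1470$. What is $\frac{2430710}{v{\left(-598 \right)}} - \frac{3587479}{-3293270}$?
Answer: $- \frac{799971072757}{484110690} \approx -1652.5$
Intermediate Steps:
$v{\left(g \right)} = -1470$
$\frac{2430710}{v{\left(-598 \right)}} - \frac{3587479}{-3293270} = \frac{2430710}{-1470} - \frac{3587479}{-3293270} = 2430710 \left(- \frac{1}{1470}\right) - - \frac{3587479}{3293270} = - \frac{243071}{147} + \frac{3587479}{3293270} = - \frac{799971072757}{484110690}$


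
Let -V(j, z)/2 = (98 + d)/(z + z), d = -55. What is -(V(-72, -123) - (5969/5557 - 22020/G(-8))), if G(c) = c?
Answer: 3763718527/1367022 ≈ 2753.2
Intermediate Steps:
V(j, z) = -43/z (V(j, z) = -2*(98 - 55)/(z + z) = -86/(2*z) = -86*1/(2*z) = -43/z)
-(V(-72, -123) - (5969/5557 - 22020/G(-8))) = -(-43/(-123) - (5969/5557 - 22020/(-8))) = -(-43*(-1/123) - (5969*(1/5557) - 22020*(-⅛))) = -(43/123 - (5969/5557 + 5505/2)) = -(43/123 - 1*30603223/11114) = -(43/123 - 30603223/11114) = -1*(-3763718527/1367022) = 3763718527/1367022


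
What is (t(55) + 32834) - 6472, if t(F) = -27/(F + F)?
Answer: 2899793/110 ≈ 26362.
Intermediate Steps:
t(F) = -27/(2*F) (t(F) = -27*1/(2*F) = -27/(2*F))
(t(55) + 32834) - 6472 = (-27/2/55 + 32834) - 6472 = (-27/2*1/55 + 32834) - 6472 = (-27/110 + 32834) - 6472 = 3611713/110 - 6472 = 2899793/110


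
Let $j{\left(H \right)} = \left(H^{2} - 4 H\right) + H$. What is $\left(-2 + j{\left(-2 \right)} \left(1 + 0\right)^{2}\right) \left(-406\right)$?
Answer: $-3248$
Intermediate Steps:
$j{\left(H \right)} = H^{2} - 3 H$
$\left(-2 + j{\left(-2 \right)} \left(1 + 0\right)^{2}\right) \left(-406\right) = \left(-2 + - 2 \left(-3 - 2\right) \left(1 + 0\right)^{2}\right) \left(-406\right) = \left(-2 + \left(-2\right) \left(-5\right) 1^{2}\right) \left(-406\right) = \left(-2 + 10 \cdot 1\right) \left(-406\right) = \left(-2 + 10\right) \left(-406\right) = 8 \left(-406\right) = -3248$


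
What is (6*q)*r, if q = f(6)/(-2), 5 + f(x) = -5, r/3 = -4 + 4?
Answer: 0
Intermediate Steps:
r = 0 (r = 3*(-4 + 4) = 3*0 = 0)
f(x) = -10 (f(x) = -5 - 5 = -10)
q = 5 (q = -10/(-2) = -10*(-1/2) = 5)
(6*q)*r = (6*5)*0 = 30*0 = 0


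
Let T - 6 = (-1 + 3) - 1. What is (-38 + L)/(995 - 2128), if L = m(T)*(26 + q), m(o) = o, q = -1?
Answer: -137/1133 ≈ -0.12092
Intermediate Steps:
T = 7 (T = 6 + ((-1 + 3) - 1) = 6 + (2 - 1) = 6 + 1 = 7)
L = 175 (L = 7*(26 - 1) = 7*25 = 175)
(-38 + L)/(995 - 2128) = (-38 + 175)/(995 - 2128) = 137/(-1133) = 137*(-1/1133) = -137/1133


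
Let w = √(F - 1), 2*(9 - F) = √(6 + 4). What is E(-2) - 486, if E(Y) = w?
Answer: -486 + √(32 - 2*√10)/2 ≈ -483.47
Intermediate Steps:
F = 9 - √10/2 (F = 9 - √(6 + 4)/2 = 9 - √10/2 ≈ 7.4189)
w = √(8 - √10/2) (w = √((9 - √10/2) - 1) = √(8 - √10/2) ≈ 2.5335)
E(Y) = √(32 - 2*√10)/2
E(-2) - 486 = √(32 - 2*√10)/2 - 486 = -486 + √(32 - 2*√10)/2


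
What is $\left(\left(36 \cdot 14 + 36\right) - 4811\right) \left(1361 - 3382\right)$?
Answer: $8631691$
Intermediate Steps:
$\left(\left(36 \cdot 14 + 36\right) - 4811\right) \left(1361 - 3382\right) = \left(\left(504 + 36\right) - 4811\right) \left(-2021\right) = \left(540 - 4811\right) \left(-2021\right) = \left(-4271\right) \left(-2021\right) = 8631691$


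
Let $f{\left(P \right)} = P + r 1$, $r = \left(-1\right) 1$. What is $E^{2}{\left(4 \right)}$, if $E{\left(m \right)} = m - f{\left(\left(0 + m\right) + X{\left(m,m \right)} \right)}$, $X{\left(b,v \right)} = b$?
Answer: $9$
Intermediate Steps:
$r = -1$
$f{\left(P \right)} = -1 + P$ ($f{\left(P \right)} = P - 1 = -1 + P$)
$E{\left(m \right)} = 1 - m$ ($E{\left(m \right)} = m - \left(-1 + \left(\left(0 + m\right) + m\right)\right) = m - \left(-1 + \left(m + m\right)\right) = m - \left(-1 + 2 m\right) = 1 - m$)
$E^{2}{\left(4 \right)} = \left(1 - 4\right)^{2} = \left(-3\right)^{2} = 9$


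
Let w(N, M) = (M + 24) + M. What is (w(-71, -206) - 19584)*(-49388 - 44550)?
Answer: 1876129736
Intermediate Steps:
w(N, M) = 24 + 2*M (w(N, M) = (24 + M) + M = 24 + 2*M)
(w(-71, -206) - 19584)*(-49388 - 44550) = ((24 + 2*(-206)) - 19584)*(-49388 - 44550) = ((24 - 412) - 19584)*(-93938) = (-388 - 19584)*(-93938) = -19972*(-93938) = 1876129736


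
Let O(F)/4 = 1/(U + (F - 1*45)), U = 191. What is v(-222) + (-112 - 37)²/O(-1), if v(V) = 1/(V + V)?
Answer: 178662547/222 ≈ 8.0479e+5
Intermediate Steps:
v(V) = 1/(2*V)
O(F) = 4/(146 + F) (O(F) = 4/(191 + (F - 1*45)) = 4/(191 + (F - 45)) = 4/(191 + (-45 + F)) = 4/(146 + F))
v(-222) + (-112 - 37)²/O(-1) = (½)/(-222) + (-112 - 37)²/((4/(146 - 1))) = (½)*(-1/222) + (-149)²/((4/145)) = -1/444 + 22201/((4*(1/145))) = -1/444 + 22201/(4/145) = -1/444 + 22201*(145/4) = -1/444 + 3219145/4 = 178662547/222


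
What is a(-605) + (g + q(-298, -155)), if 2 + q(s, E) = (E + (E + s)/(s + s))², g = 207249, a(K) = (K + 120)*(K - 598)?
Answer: 289320574961/355216 ≈ 8.1449e+5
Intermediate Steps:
a(K) = (-598 + K)*(120 + K) (a(K) = (120 + K)*(-598 + K) = (-598 + K)*(120 + K))
q(s, E) = -2 + (E + (E + s)/(2*s))² (q(s, E) = -2 + (E + (E + s)/(s + s))² = -2 + (E + (E + s)/((2*s)))² = -2 + (E + (E + s)*(1/(2*s)))² = -2 + (E + (E + s)/(2*s))²)
a(-605) + (g + q(-298, -155)) = (-71760 + (-605)² - 478*(-605)) + (207249 + (-2 + (¼)*(-155 - 298 + 2*(-155)*(-298))²/(-298)²)) = (-71760 + 366025 + 289190) + (207249 + (-2 + (¼)*(1/88804)*(-155 - 298 + 92380)²)) = 583455 + (207249 + (-2 + (¼)*(1/88804)*91927²)) = 583455 + (207249 + (-2 + (¼)*(1/88804)*8450573329)) = 583455 + (207249 + (-2 + 8450573329/355216)) = 583455 + (207249 + 8449862897/355216) = 583455 + 82068023681/355216 = 289320574961/355216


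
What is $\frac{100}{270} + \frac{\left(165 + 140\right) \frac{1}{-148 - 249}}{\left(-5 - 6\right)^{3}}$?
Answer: $\frac{5292305}{14266989} \approx 0.37095$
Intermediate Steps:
$\frac{100}{270} + \frac{\left(165 + 140\right) \frac{1}{-148 - 249}}{\left(-5 - 6\right)^{3}} = 100 \cdot \frac{1}{270} + \frac{305 \frac{1}{-397}}{\left(-5 - 6\right)^{3}} = \frac{10}{27} + \frac{305 \left(- \frac{1}{397}\right)}{\left(-11\right)^{3}} = \frac{10}{27} - \frac{305}{397 \left(-1331\right)} = \frac{10}{27} - - \frac{305}{528407} = \frac{10}{27} + \frac{305}{528407} = \frac{5292305}{14266989}$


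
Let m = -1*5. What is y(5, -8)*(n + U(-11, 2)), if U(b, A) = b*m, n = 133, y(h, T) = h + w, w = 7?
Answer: 2256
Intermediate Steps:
m = -5
y(h, T) = 7 + h (y(h, T) = h + 7 = 7 + h)
U(b, A) = -5*b (U(b, A) = b*(-5) = -5*b)
y(5, -8)*(n + U(-11, 2)) = (7 + 5)*(133 - 5*(-11)) = 12*(133 + 55) = 12*188 = 2256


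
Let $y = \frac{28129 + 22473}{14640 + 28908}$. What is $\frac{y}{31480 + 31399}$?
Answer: $\frac{25301}{1369127346} \approx 1.848 \cdot 10^{-5}$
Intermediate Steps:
$y = \frac{25301}{21774}$ ($y = \frac{50602}{43548} = 50602 \cdot \frac{1}{43548} = \frac{25301}{21774} \approx 1.162$)
$\frac{y}{31480 + 31399} = \frac{25301}{21774 \left(31480 + 31399\right)} = \frac{25301}{21774 \cdot 62879} = \frac{25301}{21774} \cdot \frac{1}{62879} = \frac{25301}{1369127346}$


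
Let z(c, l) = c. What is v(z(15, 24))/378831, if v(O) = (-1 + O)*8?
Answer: 112/378831 ≈ 0.00029565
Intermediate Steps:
v(O) = -8 + 8*O
v(z(15, 24))/378831 = (-8 + 8*15)/378831 = (-8 + 120)*(1/378831) = 112*(1/378831) = 112/378831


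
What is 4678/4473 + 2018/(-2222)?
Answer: 684001/4969503 ≈ 0.13764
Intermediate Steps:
4678/4473 + 2018/(-2222) = 4678*(1/4473) + 2018*(-1/2222) = 4678/4473 - 1009/1111 = 684001/4969503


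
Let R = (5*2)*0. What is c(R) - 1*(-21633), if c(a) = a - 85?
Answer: 21548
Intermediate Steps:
R = 0 (R = 10*0 = 0)
c(a) = -85 + a
c(R) - 1*(-21633) = (-85 + 0) - 1*(-21633) = -85 + 21633 = 21548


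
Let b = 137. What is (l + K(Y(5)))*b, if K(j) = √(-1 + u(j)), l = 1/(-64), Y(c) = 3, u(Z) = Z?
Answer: -137/64 + 137*√2 ≈ 191.61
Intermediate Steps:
l = -1/64 ≈ -0.015625
K(j) = √(-1 + j)
(l + K(Y(5)))*b = (-1/64 + √(-1 + 3))*137 = (-1/64 + √2)*137 = -137/64 + 137*√2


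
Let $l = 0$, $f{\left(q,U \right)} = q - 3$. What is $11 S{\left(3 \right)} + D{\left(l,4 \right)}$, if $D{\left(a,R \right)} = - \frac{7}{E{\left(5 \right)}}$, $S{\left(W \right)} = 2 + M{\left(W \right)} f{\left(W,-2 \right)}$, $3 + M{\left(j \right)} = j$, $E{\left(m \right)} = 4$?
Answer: $\frac{81}{4} \approx 20.25$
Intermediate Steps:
$f{\left(q,U \right)} = -3 + q$ ($f{\left(q,U \right)} = q - 3 = -3 + q$)
$M{\left(j \right)} = -3 + j$
$S{\left(W \right)} = 2 + \left(-3 + W\right)^{2}$ ($S{\left(W \right)} = 2 + \left(-3 + W\right) \left(-3 + W\right) = 2 + \left(-3 + W\right)^{2}$)
$D{\left(a,R \right)} = - \frac{7}{4}$
$11 S{\left(3 \right)} + D{\left(l,4 \right)} = 11 \left(2 + \left(-3 + 3\right)^{2}\right) - \frac{7}{4} = 11 \left(2 + 0^{2}\right) - \frac{7}{4} = 11 \left(2 + 0\right) - \frac{7}{4} = 11 \cdot 2 - \frac{7}{4} = 22 - \frac{7}{4} = \frac{81}{4}$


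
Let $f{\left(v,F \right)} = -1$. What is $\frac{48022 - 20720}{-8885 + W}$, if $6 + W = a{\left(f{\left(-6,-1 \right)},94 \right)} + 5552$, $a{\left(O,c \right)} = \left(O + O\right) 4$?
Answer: $- \frac{27302}{3347} \approx -8.1572$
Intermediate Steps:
$a{\left(O,c \right)} = 8 O$ ($a{\left(O,c \right)} = 2 O 4 = 8 O$)
$W = 5538$ ($W = -6 + \left(8 \left(-1\right) + 5552\right) = -6 + \left(-8 + 5552\right) = -6 + 5544 = 5538$)
$\frac{48022 - 20720}{-8885 + W} = \frac{48022 - 20720}{-8885 + 5538} = \frac{27302}{-3347} = 27302 \left(- \frac{1}{3347}\right) = - \frac{27302}{3347}$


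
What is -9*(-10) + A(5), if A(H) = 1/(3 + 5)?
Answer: 721/8 ≈ 90.125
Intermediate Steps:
A(H) = ⅛ (A(H) = 1/8 = ⅛)
-9*(-10) + A(5) = -9*(-10) + ⅛ = 90 + ⅛ = 721/8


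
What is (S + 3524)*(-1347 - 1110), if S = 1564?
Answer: -12501216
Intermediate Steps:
(S + 3524)*(-1347 - 1110) = (1564 + 3524)*(-1347 - 1110) = 5088*(-2457) = -12501216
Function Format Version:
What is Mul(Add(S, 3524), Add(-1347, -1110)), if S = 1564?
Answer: -12501216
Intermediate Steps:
Mul(Add(S, 3524), Add(-1347, -1110)) = Mul(Add(1564, 3524), Add(-1347, -1110)) = Mul(5088, -2457) = -12501216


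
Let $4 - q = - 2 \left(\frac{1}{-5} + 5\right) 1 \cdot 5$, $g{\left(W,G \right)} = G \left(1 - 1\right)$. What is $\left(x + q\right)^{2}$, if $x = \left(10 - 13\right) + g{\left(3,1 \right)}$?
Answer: $2401$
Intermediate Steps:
$g{\left(W,G \right)} = 0$ ($g{\left(W,G \right)} = G 0 = 0$)
$x = -3$ ($x = \left(10 - 13\right) + 0 = -3 + 0 = -3$)
$q = 52$ ($q = 4 - - 2 \left(\frac{1}{-5} + 5\right) 1 \cdot 5 = 4 - - 2 \left(- \frac{1}{5} + 5\right) 1 \cdot 5 = 4 - - 2 \cdot \frac{24}{5} \cdot 1 \cdot 5 = 4 - \left(-2\right) \frac{24}{5} \cdot 5 = 4 - \left(- \frac{48}{5}\right) 5 = 4 - -48 = 4 + 48 = 52$)
$\left(x + q\right)^{2} = \left(-3 + 52\right)^{2} = 49^{2} = 2401$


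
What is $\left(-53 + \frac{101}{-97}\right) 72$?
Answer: $- \frac{377424}{97} \approx -3891.0$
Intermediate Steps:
$\left(-53 + \frac{101}{-97}\right) 72 = \left(-53 + 101 \left(- \frac{1}{97}\right)\right) 72 = \left(-53 - \frac{101}{97}\right) 72 = \left(- \frac{5242}{97}\right) 72 = - \frac{377424}{97}$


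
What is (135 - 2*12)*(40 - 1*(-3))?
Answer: 4773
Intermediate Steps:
(135 - 2*12)*(40 - 1*(-3)) = (135 - 24)*(40 + 3) = 111*43 = 4773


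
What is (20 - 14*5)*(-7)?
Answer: 350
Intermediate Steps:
(20 - 14*5)*(-7) = (20 - 70)*(-7) = -50*(-7) = 350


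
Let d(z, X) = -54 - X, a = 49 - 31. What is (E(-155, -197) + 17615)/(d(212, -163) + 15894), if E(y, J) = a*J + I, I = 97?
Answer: 14166/16003 ≈ 0.88521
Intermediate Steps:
a = 18
E(y, J) = 97 + 18*J (E(y, J) = 18*J + 97 = 97 + 18*J)
(E(-155, -197) + 17615)/(d(212, -163) + 15894) = ((97 + 18*(-197)) + 17615)/((-54 - 1*(-163)) + 15894) = ((97 - 3546) + 17615)/((-54 + 163) + 15894) = (-3449 + 17615)/(109 + 15894) = 14166/16003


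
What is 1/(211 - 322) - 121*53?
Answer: -711844/111 ≈ -6413.0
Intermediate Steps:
1/(211 - 322) - 121*53 = 1/(-111) - 6413 = -1/111 - 6413 = -711844/111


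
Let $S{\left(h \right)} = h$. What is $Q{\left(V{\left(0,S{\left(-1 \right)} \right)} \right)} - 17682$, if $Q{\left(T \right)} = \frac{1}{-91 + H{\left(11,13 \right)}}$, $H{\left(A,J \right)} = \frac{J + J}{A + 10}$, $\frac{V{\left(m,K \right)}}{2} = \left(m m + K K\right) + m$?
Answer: $- \frac{33330591}{1885} \approx -17682.0$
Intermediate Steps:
$V{\left(m,K \right)} = 2 m + 2 K^{2} + 2 m^{2}$ ($V{\left(m,K \right)} = 2 \left(\left(m m + K K\right) + m\right) = 2 \left(\left(m^{2} + K^{2}\right) + m\right) = 2 \left(\left(K^{2} + m^{2}\right) + m\right) = 2 \left(m + K^{2} + m^{2}\right) = 2 m + 2 K^{2} + 2 m^{2}$)
$H{\left(A,J \right)} = \frac{2 J}{10 + A}$
$Q{\left(T \right)} = - \frac{21}{1885}$ ($Q{\left(T \right)} = \frac{1}{-91 + 2 \cdot 13 \frac{1}{10 + 11}} = \frac{1}{-91 + 2 \cdot 13 \cdot \frac{1}{21}} = \frac{1}{-91 + \frac{26}{21}} = \frac{1}{- \frac{1885}{21}} = - \frac{21}{1885}$)
$Q{\left(V{\left(0,S{\left(-1 \right)} \right)} \right)} - 17682 = - \frac{21}{1885} - 17682 = - \frac{33330591}{1885}$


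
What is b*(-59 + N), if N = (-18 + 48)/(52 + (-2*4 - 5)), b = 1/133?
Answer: -757/1729 ≈ -0.43783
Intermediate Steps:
b = 1/133 ≈ 0.0075188
N = 10/13 (N = 30/(52 + (-8 - 5)) = 30/(52 - 13) = 30/39 = 30*(1/39) = 10/13 ≈ 0.76923)
b*(-59 + N) = (-59 + 10/13)/133 = (1/133)*(-757/13) = -757/1729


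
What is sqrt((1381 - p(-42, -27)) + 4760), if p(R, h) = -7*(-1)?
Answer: sqrt(6134) ≈ 78.320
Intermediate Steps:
p(R, h) = 7
sqrt((1381 - p(-42, -27)) + 4760) = sqrt((1381 - 1*7) + 4760) = sqrt((1381 - 7) + 4760) = sqrt(1374 + 4760) = sqrt(6134)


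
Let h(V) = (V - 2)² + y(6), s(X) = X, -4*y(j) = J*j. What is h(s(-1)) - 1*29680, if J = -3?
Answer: -59333/2 ≈ -29667.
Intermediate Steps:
y(j) = 3*j/4 (y(j) = -(-3)*j/4 = 3*j/4)
h(V) = 9/2 + (-2 + V)² (h(V) = (V - 2)² + (¾)*6 = (-2 + V)² + 9/2 = 9/2 + (-2 + V)²)
h(s(-1)) - 1*29680 = (9/2 + (-2 - 1)²) - 1*29680 = (9/2 + (-3)²) - 29680 = (9/2 + 9) - 29680 = 27/2 - 29680 = -59333/2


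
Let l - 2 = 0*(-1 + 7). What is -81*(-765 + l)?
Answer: 61803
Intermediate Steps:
l = 2 (l = 2 + 0*(-1 + 7) = 2 + 0*6 = 2 + 0 = 2)
-81*(-765 + l) = -81*(-765 + 2) = -81*(-763) = 61803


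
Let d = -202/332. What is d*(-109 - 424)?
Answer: 53833/166 ≈ 324.29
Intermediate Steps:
d = -101/166 (d = -202*1/332 = -101/166 ≈ -0.60843)
d*(-109 - 424) = -101*(-109 - 424)/166 = -101/166*(-533) = 53833/166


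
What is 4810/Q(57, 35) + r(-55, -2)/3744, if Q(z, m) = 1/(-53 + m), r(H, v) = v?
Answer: -162077761/1872 ≈ -86580.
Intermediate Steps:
4810/Q(57, 35) + r(-55, -2)/3744 = 4810/(1/(-53 + 35)) - 2/3744 = 4810/(1/(-18)) - 2*1/3744 = 4810/(-1/18) - 1/1872 = 4810*(-18) - 1/1872 = -86580 - 1/1872 = -162077761/1872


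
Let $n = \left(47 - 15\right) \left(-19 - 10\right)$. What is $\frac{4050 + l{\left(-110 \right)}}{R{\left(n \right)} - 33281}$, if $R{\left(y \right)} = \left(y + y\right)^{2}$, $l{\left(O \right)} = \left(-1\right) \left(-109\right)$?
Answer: $\frac{4159}{3411455} \approx 0.0012191$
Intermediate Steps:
$l{\left(O \right)} = 109$
$n = -928$ ($n = 32 \left(-29\right) = -928$)
$R{\left(y \right)} = 4 y^{2}$ ($R{\left(y \right)} = \left(2 y\right)^{2} = 4 y^{2}$)
$\frac{4050 + l{\left(-110 \right)}}{R{\left(n \right)} - 33281} = \frac{4050 + 109}{4 \left(-928\right)^{2} - 33281} = \frac{4159}{4 \cdot 861184 - 33281} = \frac{4159}{3444736 - 33281} = \frac{4159}{3411455}$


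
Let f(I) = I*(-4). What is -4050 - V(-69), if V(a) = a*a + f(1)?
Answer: -8807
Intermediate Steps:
f(I) = -4*I
V(a) = -4 + a² (V(a) = a*a - 4*1 = a² - 4 = -4 + a²)
-4050 - V(-69) = -4050 - (-4 + (-69)²) = -4050 - (-4 + 4761) = -4050 - 1*4757 = -4050 - 4757 = -8807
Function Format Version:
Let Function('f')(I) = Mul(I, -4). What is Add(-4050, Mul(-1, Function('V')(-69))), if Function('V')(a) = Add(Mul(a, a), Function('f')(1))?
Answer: -8807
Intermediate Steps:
Function('f')(I) = Mul(-4, I)
Function('V')(a) = Add(-4, Pow(a, 2)) (Function('V')(a) = Add(Mul(a, a), Mul(-4, 1)) = Add(Pow(a, 2), -4) = Add(-4, Pow(a, 2)))
Add(-4050, Mul(-1, Function('V')(-69))) = Add(-4050, Mul(-1, Add(-4, Pow(-69, 2)))) = Add(-4050, Mul(-1, Add(-4, 4761))) = Add(-4050, Mul(-1, 4757)) = Add(-4050, -4757) = -8807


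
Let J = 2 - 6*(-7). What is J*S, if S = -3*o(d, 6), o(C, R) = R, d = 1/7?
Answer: -792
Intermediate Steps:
d = ⅐ ≈ 0.14286
J = 44 (J = 2 + 42 = 44)
S = -18 (S = -3*6 = -18)
J*S = 44*(-18) = -792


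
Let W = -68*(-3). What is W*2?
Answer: 408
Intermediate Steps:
W = 204
W*2 = 204*2 = 408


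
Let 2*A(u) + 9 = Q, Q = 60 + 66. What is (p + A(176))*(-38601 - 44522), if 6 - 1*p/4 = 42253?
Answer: 28083853657/2 ≈ 1.4042e+10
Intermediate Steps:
p = -168988 (p = 24 - 4*42253 = 24 - 169012 = -168988)
Q = 126
A(u) = 117/2 (A(u) = -9/2 + (½)*126 = -9/2 + 63 = 117/2)
(p + A(176))*(-38601 - 44522) = (-168988 + 117/2)*(-38601 - 44522) = -337859/2*(-83123) = 28083853657/2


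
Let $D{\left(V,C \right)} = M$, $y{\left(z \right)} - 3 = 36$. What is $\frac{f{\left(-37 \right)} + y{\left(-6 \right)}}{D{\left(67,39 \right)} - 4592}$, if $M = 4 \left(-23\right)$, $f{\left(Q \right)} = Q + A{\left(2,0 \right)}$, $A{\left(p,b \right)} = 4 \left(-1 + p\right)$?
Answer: $- \frac{3}{2342} \approx -0.001281$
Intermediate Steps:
$A{\left(p,b \right)} = -4 + 4 p$
$y{\left(z \right)} = 39$ ($y{\left(z \right)} = 3 + 36 = 39$)
$f{\left(Q \right)} = 4 + Q$ ($f{\left(Q \right)} = Q + \left(-4 + 4 \cdot 2\right) = Q + \left(-4 + 8\right) = Q + 4 = 4 + Q$)
$M = -92$
$D{\left(V,C \right)} = -92$
$\frac{f{\left(-37 \right)} + y{\left(-6 \right)}}{D{\left(67,39 \right)} - 4592} = \frac{\left(4 - 37\right) + 39}{-92 - 4592} = \frac{-33 + 39}{-4684} = 6 \left(- \frac{1}{4684}\right) = - \frac{3}{2342}$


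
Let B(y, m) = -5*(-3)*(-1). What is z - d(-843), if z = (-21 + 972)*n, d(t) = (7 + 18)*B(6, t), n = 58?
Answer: 55533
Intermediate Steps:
B(y, m) = -15 (B(y, m) = 15*(-1) = -15)
d(t) = -375 (d(t) = (7 + 18)*(-15) = 25*(-15) = -375)
z = 55158 (z = (-21 + 972)*58 = 951*58 = 55158)
z - d(-843) = 55158 - 1*(-375) = 55158 + 375 = 55533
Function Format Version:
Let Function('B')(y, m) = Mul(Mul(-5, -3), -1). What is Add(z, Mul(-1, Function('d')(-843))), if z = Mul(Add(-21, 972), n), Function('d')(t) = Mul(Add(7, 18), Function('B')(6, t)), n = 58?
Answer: 55533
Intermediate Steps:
Function('B')(y, m) = -15 (Function('B')(y, m) = Mul(15, -1) = -15)
Function('d')(t) = -375 (Function('d')(t) = Mul(Add(7, 18), -15) = Mul(25, -15) = -375)
z = 55158 (z = Mul(Add(-21, 972), 58) = Mul(951, 58) = 55158)
Add(z, Mul(-1, Function('d')(-843))) = Add(55158, Mul(-1, -375)) = Add(55158, 375) = 55533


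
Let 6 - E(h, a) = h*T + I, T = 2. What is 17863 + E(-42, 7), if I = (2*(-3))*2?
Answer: 17965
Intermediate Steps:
I = -12 (I = -6*2 = -12)
E(h, a) = 18 - 2*h (E(h, a) = 6 - (h*2 - 12) = 6 - (2*h - 12) = 6 - (-12 + 2*h) = 6 + (12 - 2*h) = 18 - 2*h)
17863 + E(-42, 7) = 17863 + (18 - 2*(-42)) = 17863 + (18 + 84) = 17863 + 102 = 17965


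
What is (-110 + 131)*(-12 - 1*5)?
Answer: -357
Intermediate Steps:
(-110 + 131)*(-12 - 1*5) = 21*(-12 - 5) = 21*(-17) = -357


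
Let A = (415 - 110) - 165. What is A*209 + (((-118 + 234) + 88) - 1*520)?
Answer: 28944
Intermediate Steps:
A = 140 (A = 305 - 165 = 140)
A*209 + (((-118 + 234) + 88) - 1*520) = 140*209 + (((-118 + 234) + 88) - 1*520) = 29260 + ((116 + 88) - 520) = 29260 + (204 - 520) = 29260 - 316 = 28944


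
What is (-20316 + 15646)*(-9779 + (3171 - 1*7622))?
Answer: 66454100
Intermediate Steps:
(-20316 + 15646)*(-9779 + (3171 - 1*7622)) = -4670*(-9779 + (3171 - 7622)) = -4670*(-9779 - 4451) = -4670*(-14230) = 66454100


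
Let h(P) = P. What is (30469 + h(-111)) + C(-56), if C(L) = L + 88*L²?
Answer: 306270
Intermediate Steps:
(30469 + h(-111)) + C(-56) = (30469 - 111) - 56*(1 + 88*(-56)) = 30358 - 56*(1 - 4928) = 30358 - 56*(-4927) = 30358 + 275912 = 306270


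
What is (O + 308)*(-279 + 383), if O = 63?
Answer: 38584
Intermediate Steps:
(O + 308)*(-279 + 383) = (63 + 308)*(-279 + 383) = 371*104 = 38584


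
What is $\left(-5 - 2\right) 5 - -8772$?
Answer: $8737$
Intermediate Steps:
$\left(-5 - 2\right) 5 - -8772 = \left(-7\right) 5 + 8772 = -35 + 8772 = 8737$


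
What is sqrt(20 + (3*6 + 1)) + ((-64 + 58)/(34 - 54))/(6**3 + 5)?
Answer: 3/2210 + sqrt(39) ≈ 6.2464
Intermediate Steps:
sqrt(20 + (3*6 + 1)) + ((-64 + 58)/(34 - 54))/(6**3 + 5) = sqrt(20 + (18 + 1)) + (-6/(-20))/(216 + 5) = sqrt(20 + 19) + (-6*(-1/20))/221 = sqrt(39) + (1/221)*(3/10) = sqrt(39) + 3/2210 = 3/2210 + sqrt(39)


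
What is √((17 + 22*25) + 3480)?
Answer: √4047 ≈ 63.616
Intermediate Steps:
√((17 + 22*25) + 3480) = √((17 + 550) + 3480) = √(567 + 3480) = √4047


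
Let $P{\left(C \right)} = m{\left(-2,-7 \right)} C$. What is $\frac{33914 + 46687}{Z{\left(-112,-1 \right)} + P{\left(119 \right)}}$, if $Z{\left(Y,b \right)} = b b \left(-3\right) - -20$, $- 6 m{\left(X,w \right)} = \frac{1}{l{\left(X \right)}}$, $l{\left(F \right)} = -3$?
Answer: $\frac{1450818}{425} \approx 3413.7$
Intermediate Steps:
$m{\left(X,w \right)} = \frac{1}{18}$ ($m{\left(X,w \right)} = - \frac{1}{6 \left(-3\right)} = \left(- \frac{1}{6}\right) \left(- \frac{1}{3}\right) = \frac{1}{18}$)
$P{\left(C \right)} = \frac{C}{18}$
$Z{\left(Y,b \right)} = 20 - 3 b^{2}$ ($Z{\left(Y,b \right)} = b^{2} \left(-3\right) + 20 = - 3 b^{2} + 20 = 20 - 3 b^{2}$)
$\frac{33914 + 46687}{Z{\left(-112,-1 \right)} + P{\left(119 \right)}} = \frac{33914 + 46687}{\left(20 - 3 \left(-1\right)^{2}\right) + \frac{1}{18} \cdot 119} = \frac{80601}{\left(20 - 3\right) + \frac{119}{18}} = \frac{80601}{17 + \frac{119}{18}} = \frac{80601}{\frac{425}{18}} = 80601 \cdot \frac{18}{425} = \frac{1450818}{425}$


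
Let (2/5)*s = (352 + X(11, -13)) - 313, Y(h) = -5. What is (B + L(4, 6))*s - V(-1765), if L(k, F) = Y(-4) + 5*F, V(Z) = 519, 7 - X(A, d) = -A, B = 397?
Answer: 59616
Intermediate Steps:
X(A, d) = 7 + A (X(A, d) = 7 - (-1)*A = 7 + A)
s = 285/2 (s = 5*((352 + (7 + 11)) - 313)/2 = 5*((352 + 18) - 313)/2 = 5*(370 - 313)/2 = (5/2)*57 = 285/2 ≈ 142.50)
L(k, F) = -5 + 5*F
(B + L(4, 6))*s - V(-1765) = (397 + (-5 + 5*6))*(285/2) - 1*519 = (397 + (-5 + 30))*(285/2) - 519 = (397 + 25)*(285/2) - 519 = 422*(285/2) - 519 = 60135 - 519 = 59616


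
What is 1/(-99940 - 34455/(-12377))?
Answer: -12377/1236922925 ≈ -1.0006e-5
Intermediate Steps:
1/(-99940 - 34455/(-12377)) = 1/(-99940 - 34455*(-1/12377)) = 1/(-99940 + 34455/12377) = 1/(-1236922925/12377) = -12377/1236922925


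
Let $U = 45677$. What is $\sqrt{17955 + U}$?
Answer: $4 \sqrt{3977} \approx 252.25$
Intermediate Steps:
$\sqrt{17955 + U} = \sqrt{17955 + 45677} = \sqrt{63632} = 4 \sqrt{3977}$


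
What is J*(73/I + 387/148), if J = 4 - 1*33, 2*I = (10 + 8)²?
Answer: -1065721/11988 ≈ -88.899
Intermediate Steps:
I = 162 (I = (10 + 8)²/2 = (½)*18² = (½)*324 = 162)
J = -29 (J = 4 - 33 = -29)
J*(73/I + 387/148) = -29*(73/162 + 387/148) = -29*36749/11988 = -1065721/11988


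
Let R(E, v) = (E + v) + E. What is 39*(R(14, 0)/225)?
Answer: 364/75 ≈ 4.8533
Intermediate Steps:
R(E, v) = v + 2*E
39*(R(14, 0)/225) = 39*((0 + 2*14)/225) = 39*((0 + 28)*(1/225)) = 39*(28*(1/225)) = 39*(28/225) = 364/75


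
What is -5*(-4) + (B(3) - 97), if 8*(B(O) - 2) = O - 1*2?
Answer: -599/8 ≈ -74.875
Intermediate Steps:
B(O) = 7/4 + O/8 (B(O) = 2 + (O - 1*2)/8 = 2 + (O - 2)/8 = 2 + (-2 + O)/8 = 2 + (-1/4 + O/8) = 7/4 + O/8)
-5*(-4) + (B(3) - 97) = -5*(-4) + ((7/4 + (1/8)*3) - 97) = 20 + ((7/4 + 3/8) - 97) = 20 + (17/8 - 97) = 20 - 759/8 = -599/8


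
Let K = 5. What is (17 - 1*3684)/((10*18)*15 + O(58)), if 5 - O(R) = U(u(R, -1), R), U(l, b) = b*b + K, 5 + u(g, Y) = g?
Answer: 3667/664 ≈ 5.5226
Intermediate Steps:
u(g, Y) = -5 + g
U(l, b) = 5 + b² (U(l, b) = b*b + 5 = b² + 5 = 5 + b²)
O(R) = -R² (O(R) = 5 - (5 + R²) = 5 + (-5 - R²) = -R²)
(17 - 1*3684)/((10*18)*15 + O(58)) = (17 - 1*3684)/((10*18)*15 - 1*58²) = (17 - 3684)/(180*15 - 1*3364) = -3667/(2700 - 3364) = -3667/(-664) = -3667*(-1/664) = 3667/664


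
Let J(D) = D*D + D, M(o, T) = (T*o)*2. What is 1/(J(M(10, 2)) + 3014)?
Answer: 1/4654 ≈ 0.00021487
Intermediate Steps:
M(o, T) = 2*T*o
J(D) = D + D**2 (J(D) = D**2 + D = D + D**2)
1/(J(M(10, 2)) + 3014) = 1/((2*2*10)*(1 + 2*2*10) + 3014) = 1/(40*(1 + 40) + 3014) = 1/(40*41 + 3014) = 1/(1640 + 3014) = 1/4654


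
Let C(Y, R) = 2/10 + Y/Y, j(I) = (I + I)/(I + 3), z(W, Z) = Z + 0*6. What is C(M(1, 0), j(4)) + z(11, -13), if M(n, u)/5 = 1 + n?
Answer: -59/5 ≈ -11.800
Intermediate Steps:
z(W, Z) = Z (z(W, Z) = Z + 0 = Z)
j(I) = 2*I/(3 + I) (j(I) = (2*I)/(3 + I) = 2*I/(3 + I))
M(n, u) = 5 + 5*n (M(n, u) = 5*(1 + n) = 5 + 5*n)
C(Y, R) = 6/5 (C(Y, R) = 2*(⅒) + 1 = ⅕ + 1 = 6/5)
C(M(1, 0), j(4)) + z(11, -13) = 6/5 - 13 = -59/5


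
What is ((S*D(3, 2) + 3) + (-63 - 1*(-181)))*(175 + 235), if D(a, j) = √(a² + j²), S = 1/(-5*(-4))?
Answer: 49610 + 41*√13/2 ≈ 49684.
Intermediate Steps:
S = 1/20 ≈ 0.050000
((S*D(3, 2) + 3) + (-63 - 1*(-181)))*(175 + 235) = ((√(3² + 2²)/20 + 3) + (-63 - 1*(-181)))*(175 + 235) = ((√(9 + 4)/20 + 3) + (-63 + 181))*410 = ((√13/20 + 3) + 118)*410 = ((3 + √13/20) + 118)*410 = (121 + √13/20)*410 = 49610 + 41*√13/2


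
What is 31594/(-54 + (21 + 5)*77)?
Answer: 15797/974 ≈ 16.219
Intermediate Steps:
31594/(-54 + (21 + 5)*77) = 31594/(-54 + 26*77) = 31594/(-54 + 2002) = 31594/1948 = 31594*(1/1948) = 15797/974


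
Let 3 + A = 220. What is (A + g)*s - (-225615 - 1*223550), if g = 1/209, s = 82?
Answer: 97594513/209 ≈ 4.6696e+5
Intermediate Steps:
A = 217 (A = -3 + 220 = 217)
g = 1/209 ≈ 0.0047847
(A + g)*s - (-225615 - 1*223550) = (217 + 1/209)*82 - (-225615 - 1*223550) = (45354/209)*82 - (-225615 - 223550) = 3719028/209 - 1*(-449165) = 3719028/209 + 449165 = 97594513/209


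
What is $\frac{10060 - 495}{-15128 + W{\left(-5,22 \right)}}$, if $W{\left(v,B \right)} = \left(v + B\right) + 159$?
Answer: $- \frac{9565}{14952} \approx -0.63971$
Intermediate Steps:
$W{\left(v,B \right)} = 159 + B + v$ ($W{\left(v,B \right)} = \left(B + v\right) + 159 = 159 + B + v$)
$\frac{10060 - 495}{-15128 + W{\left(-5,22 \right)}} = \frac{10060 - 495}{-15128 + \left(159 + 22 - 5\right)} = \frac{9565}{-15128 + 176} = \frac{9565}{-14952} = 9565 \left(- \frac{1}{14952}\right) = - \frac{9565}{14952}$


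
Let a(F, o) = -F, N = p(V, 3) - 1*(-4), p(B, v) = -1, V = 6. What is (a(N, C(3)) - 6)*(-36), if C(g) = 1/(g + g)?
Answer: 324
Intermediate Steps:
C(g) = 1/(2*g)
N = 3 (N = -1 - 1*(-4) = -1 + 4 = 3)
(a(N, C(3)) - 6)*(-36) = (-1*3 - 6)*(-36) = (-3 - 6)*(-36) = -9*(-36) = 324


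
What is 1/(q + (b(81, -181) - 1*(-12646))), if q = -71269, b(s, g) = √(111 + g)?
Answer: -58623/3436656199 - I*√70/3436656199 ≈ -1.7058e-5 - 2.4345e-9*I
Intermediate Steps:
1/(q + (b(81, -181) - 1*(-12646))) = 1/(-71269 + (√(111 - 181) - 1*(-12646))) = 1/(-71269 + (√(-70) + 12646)) = 1/(-71269 + (I*√70 + 12646)) = 1/(-71269 + (12646 + I*√70)) = 1/(-58623 + I*√70)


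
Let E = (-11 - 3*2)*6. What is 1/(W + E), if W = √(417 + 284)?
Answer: -102/9703 - √701/9703 ≈ -0.013241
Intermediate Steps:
W = √701 ≈ 26.476
E = -102 (E = (-11 - 6)*6 = -17*6 = -102)
1/(W + E) = 1/(√701 - 102) = 1/(-102 + √701)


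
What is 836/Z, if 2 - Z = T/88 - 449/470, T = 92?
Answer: 2161060/4937 ≈ 437.73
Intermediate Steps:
Z = 4937/2585 (Z = 2 - (92/88 - 449/470) = 2 - (92*(1/88) - 449*1/470) = 2 - (23/22 - 449/470) = 2 - 1*233/2585 = 2 - 233/2585 = 4937/2585 ≈ 1.9099)
836/Z = 836/(4937/2585) = 836*(2585/4937) = 2161060/4937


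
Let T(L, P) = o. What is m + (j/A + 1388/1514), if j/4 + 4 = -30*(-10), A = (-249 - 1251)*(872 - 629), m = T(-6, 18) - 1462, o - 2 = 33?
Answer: -98373762197/68981625 ≈ -1426.1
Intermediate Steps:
o = 35 (o = 2 + 33 = 35)
T(L, P) = 35
m = -1427 (m = 35 - 1462 = -1427)
A = -364500 (A = -1500*243 = -364500)
j = 1184 (j = -16 + 4*(-30*(-10)) = -16 + 4*300 = -16 + 1200 = 1184)
m + (j/A + 1388/1514) = -1427 + (1184/(-364500) + 1388/1514) = -1427 + (1184*(-1/364500) + 1388*(1/1514)) = -1427 + (-296/91125 + 694/757) = -1427 + 63016678/68981625 = -98373762197/68981625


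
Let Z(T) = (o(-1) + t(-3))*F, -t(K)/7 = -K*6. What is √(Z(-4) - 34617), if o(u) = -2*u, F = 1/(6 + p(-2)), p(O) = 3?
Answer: I*√311677/3 ≈ 186.09*I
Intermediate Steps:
t(K) = 42*K (t(K) = -7*(-K)*6 = -(-42)*K = 42*K)
F = ⅑ (F = 1/(6 + 3) = 1/9 = ⅑ ≈ 0.11111)
Z(T) = -124/9 (Z(T) = (-2*(-1) + 42*(-3))*(⅑) = (2 - 126)*(⅑) = -124*⅑ = -124/9)
√(Z(-4) - 34617) = √(-124/9 - 34617) = √(-311677/9) = I*√311677/3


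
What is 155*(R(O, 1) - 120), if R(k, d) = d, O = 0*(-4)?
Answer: -18445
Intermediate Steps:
O = 0
155*(R(O, 1) - 120) = 155*(1 - 120) = 155*(-119) = -18445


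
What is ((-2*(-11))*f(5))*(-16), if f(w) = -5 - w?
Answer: 3520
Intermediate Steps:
((-2*(-11))*f(5))*(-16) = ((-2*(-11))*(-5 - 1*5))*(-16) = (22*(-5 - 5))*(-16) = (22*(-10))*(-16) = -220*(-16) = 3520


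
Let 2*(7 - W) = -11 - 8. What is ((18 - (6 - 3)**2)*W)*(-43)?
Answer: -12771/2 ≈ -6385.5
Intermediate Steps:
W = 33/2 (W = 7 - (-11 - 8)/2 = 7 - 1/2*(-19) = 7 + 19/2 = 33/2 ≈ 16.500)
((18 - (6 - 3)**2)*W)*(-43) = ((18 - (6 - 3)**2)*(33/2))*(-43) = ((18 - 1*3**2)*(33/2))*(-43) = ((18 - 1*9)*(33/2))*(-43) = ((18 - 9)*(33/2))*(-43) = (9*(33/2))*(-43) = (297/2)*(-43) = -12771/2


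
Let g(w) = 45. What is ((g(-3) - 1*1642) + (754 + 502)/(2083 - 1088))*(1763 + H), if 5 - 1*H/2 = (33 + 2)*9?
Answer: -1814808537/995 ≈ -1.8239e+6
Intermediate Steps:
H = -620 (H = 10 - 2*(33 + 2)*9 = 10 - 70*9 = 10 - 2*315 = 10 - 630 = -620)
((g(-3) - 1*1642) + (754 + 502)/(2083 - 1088))*(1763 + H) = ((45 - 1*1642) + (754 + 502)/(2083 - 1088))*(1763 - 620) = ((45 - 1642) + 1256/995)*1143 = (-1597 + 1256*(1/995))*1143 = (-1597 + 1256/995)*1143 = -1587759/995*1143 = -1814808537/995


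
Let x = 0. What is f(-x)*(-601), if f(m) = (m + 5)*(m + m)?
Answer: 0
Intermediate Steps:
f(m) = 2*m*(5 + m) (f(m) = (5 + m)*(2*m) = 2*m*(5 + m))
f(-x)*(-601) = (2*(-1*0)*(5 - 1*0))*(-601) = (2*0*(5 + 0))*(-601) = (2*0*5)*(-601) = 0*(-601) = 0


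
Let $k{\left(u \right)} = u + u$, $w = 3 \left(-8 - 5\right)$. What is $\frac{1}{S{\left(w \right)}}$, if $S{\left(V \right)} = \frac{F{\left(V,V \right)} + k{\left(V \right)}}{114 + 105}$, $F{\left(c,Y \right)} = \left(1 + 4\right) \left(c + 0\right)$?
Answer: $- \frac{73}{91} \approx -0.8022$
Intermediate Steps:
$w = -39$ ($w = 3 \left(-13\right) = -39$)
$k{\left(u \right)} = 2 u$
$F{\left(c,Y \right)} = 5 c$
$S{\left(V \right)} = \frac{7 V}{219}$ ($S{\left(V \right)} = \frac{5 V + 2 V}{114 + 105} = \frac{7 V}{219}$)
$\frac{1}{S{\left(w \right)}} = \frac{1}{\frac{7}{219} \left(-39\right)} = \frac{1}{- \frac{91}{73}} = - \frac{73}{91}$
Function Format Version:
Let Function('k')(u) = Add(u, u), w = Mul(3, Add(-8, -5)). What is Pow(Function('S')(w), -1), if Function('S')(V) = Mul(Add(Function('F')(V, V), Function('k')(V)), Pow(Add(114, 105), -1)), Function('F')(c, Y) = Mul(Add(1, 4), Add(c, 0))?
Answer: Rational(-73, 91) ≈ -0.80220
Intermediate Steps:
w = -39 (w = Mul(3, -13) = -39)
Function('k')(u) = Mul(2, u)
Function('F')(c, Y) = Mul(5, c)
Function('S')(V) = Mul(Rational(7, 219), V) (Function('S')(V) = Mul(Add(Mul(5, V), Mul(2, V)), Pow(Add(114, 105), -1)) = Mul(Mul(7, V), Pow(219, -1)) = Mul(Mul(7, V), Rational(1, 219)) = Mul(Rational(7, 219), V))
Pow(Function('S')(w), -1) = Pow(Mul(Rational(7, 219), -39), -1) = Pow(Rational(-91, 73), -1) = Rational(-73, 91)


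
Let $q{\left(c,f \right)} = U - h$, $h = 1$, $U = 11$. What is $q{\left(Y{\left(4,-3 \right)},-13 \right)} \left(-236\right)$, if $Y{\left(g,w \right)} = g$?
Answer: $-2360$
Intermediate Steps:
$q{\left(c,f \right)} = 10$ ($q{\left(c,f \right)} = 11 - 1 = 10$)
$q{\left(Y{\left(4,-3 \right)},-13 \right)} \left(-236\right) = 10 \left(-236\right) = -2360$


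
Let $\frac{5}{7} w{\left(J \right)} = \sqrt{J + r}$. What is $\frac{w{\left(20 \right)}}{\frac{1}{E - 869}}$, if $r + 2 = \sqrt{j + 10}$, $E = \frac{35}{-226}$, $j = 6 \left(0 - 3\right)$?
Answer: $- \frac{1375003 \sqrt{18 + 2 i \sqrt{2}}}{1130} \approx -5178.3 - 404.37 i$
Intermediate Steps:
$j = -18$ ($j = 6 \left(-3\right) = -18$)
$E = - \frac{35}{226}$ ($E = 35 \left(- \frac{1}{226}\right) = - \frac{35}{226} \approx -0.15487$)
$r = -2 + 2 i \sqrt{2}$ ($r = -2 + \sqrt{-18 + 10} = -2 + \sqrt{-8} = -2 + 2 i \sqrt{2} \approx -2.0 + 2.8284 i$)
$w{\left(J \right)} = \frac{7 \sqrt{-2 + J + 2 i \sqrt{2}}}{5}$ ($w{\left(J \right)} = \frac{7 \sqrt{J - \left(2 - 2 i \sqrt{2}\right)}}{5} = \frac{7 \sqrt{-2 + J + 2 i \sqrt{2}}}{5}$)
$\frac{w{\left(20 \right)}}{\frac{1}{E - 869}} = \frac{\frac{7}{5} \sqrt{-2 + 20 + 2 i \sqrt{2}}}{\frac{1}{- \frac{35}{226} - 869}} = \frac{\frac{7}{5} \sqrt{18 + 2 i \sqrt{2}}}{\frac{1}{- \frac{196429}{226}}} = \frac{\frac{7}{5} \sqrt{18 + 2 i \sqrt{2}}}{- \frac{226}{196429}} = \frac{7 \sqrt{18 + 2 i \sqrt{2}}}{5} \left(- \frac{196429}{226}\right) = - \frac{1375003 \sqrt{18 + 2 i \sqrt{2}}}{1130}$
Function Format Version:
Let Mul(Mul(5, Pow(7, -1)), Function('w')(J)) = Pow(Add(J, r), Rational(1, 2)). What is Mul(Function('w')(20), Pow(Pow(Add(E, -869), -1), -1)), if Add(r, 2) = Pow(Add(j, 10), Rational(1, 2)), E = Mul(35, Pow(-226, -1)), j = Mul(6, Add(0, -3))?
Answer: Mul(Rational(-1375003, 1130), Pow(Add(18, Mul(2, I, Pow(2, Rational(1, 2)))), Rational(1, 2))) ≈ Add(-5178.3, Mul(-404.37, I))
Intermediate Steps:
j = -18 (j = Mul(6, -3) = -18)
E = Rational(-35, 226) (E = Mul(35, Rational(-1, 226)) = Rational(-35, 226) ≈ -0.15487)
r = Add(-2, Mul(2, I, Pow(2, Rational(1, 2)))) (r = Add(-2, Pow(Add(-18, 10), Rational(1, 2))) = Add(-2, Pow(-8, Rational(1, 2))) = Add(-2, Mul(2, I, Pow(2, Rational(1, 2)))) ≈ Add(-2.0000, Mul(2.8284, I)))
Function('w')(J) = Mul(Rational(7, 5), Pow(Add(-2, J, Mul(2, I, Pow(2, Rational(1, 2)))), Rational(1, 2))) (Function('w')(J) = Mul(Rational(7, 5), Pow(Add(J, Add(-2, Mul(2, I, Pow(2, Rational(1, 2))))), Rational(1, 2))) = Mul(Rational(7, 5), Pow(Add(-2, J, Mul(2, I, Pow(2, Rational(1, 2)))), Rational(1, 2))))
Mul(Function('w')(20), Pow(Pow(Add(E, -869), -1), -1)) = Mul(Mul(Rational(7, 5), Pow(Add(-2, 20, Mul(2, I, Pow(2, Rational(1, 2)))), Rational(1, 2))), Pow(Pow(Add(Rational(-35, 226), -869), -1), -1)) = Mul(Mul(Rational(7, 5), Pow(Add(18, Mul(2, I, Pow(2, Rational(1, 2)))), Rational(1, 2))), Pow(Pow(Rational(-196429, 226), -1), -1)) = Mul(Mul(Rational(7, 5), Pow(Add(18, Mul(2, I, Pow(2, Rational(1, 2)))), Rational(1, 2))), Pow(Rational(-226, 196429), -1)) = Mul(Mul(Rational(7, 5), Pow(Add(18, Mul(2, I, Pow(2, Rational(1, 2)))), Rational(1, 2))), Rational(-196429, 226)) = Mul(Rational(-1375003, 1130), Pow(Add(18, Mul(2, I, Pow(2, Rational(1, 2)))), Rational(1, 2)))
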